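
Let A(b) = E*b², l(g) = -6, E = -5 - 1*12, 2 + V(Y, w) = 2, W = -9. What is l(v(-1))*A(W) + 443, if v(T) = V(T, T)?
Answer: 8705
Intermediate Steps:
V(Y, w) = 0 (V(Y, w) = -2 + 2 = 0)
v(T) = 0
E = -17 (E = -5 - 12 = -17)
A(b) = -17*b²
l(v(-1))*A(W) + 443 = -(-102)*(-9)² + 443 = -(-102)*81 + 443 = -6*(-1377) + 443 = 8262 + 443 = 8705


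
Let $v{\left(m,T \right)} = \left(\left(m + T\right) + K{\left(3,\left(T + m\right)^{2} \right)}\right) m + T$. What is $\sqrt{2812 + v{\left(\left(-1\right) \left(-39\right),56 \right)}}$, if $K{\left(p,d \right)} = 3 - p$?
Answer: $\sqrt{6573} \approx 81.074$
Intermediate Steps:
$v{\left(m,T \right)} = T + m \left(T + m\right)$ ($v{\left(m,T \right)} = \left(\left(m + T\right) + \left(3 - 3\right)\right) m + T = \left(\left(T + m\right) + \left(3 - 3\right)\right) m + T = \left(\left(T + m\right) + 0\right) m + T = \left(T + m\right) m + T = m \left(T + m\right) + T = T + m \left(T + m\right)$)
$\sqrt{2812 + v{\left(\left(-1\right) \left(-39\right),56 \right)}} = \sqrt{2812 + \left(56 + \left(\left(-1\right) \left(-39\right)\right)^{2} + 56 \left(\left(-1\right) \left(-39\right)\right)\right)} = \sqrt{2812 + \left(56 + 39^{2} + 56 \cdot 39\right)} = \sqrt{2812 + \left(56 + 1521 + 2184\right)} = \sqrt{2812 + 3761} = \sqrt{6573}$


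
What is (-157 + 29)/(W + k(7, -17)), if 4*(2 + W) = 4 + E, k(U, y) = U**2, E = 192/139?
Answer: -278/105 ≈ -2.6476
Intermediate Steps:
E = 192/139 (E = 192*(1/139) = 192/139 ≈ 1.3813)
W = -91/139 (W = -2 + (4 + 192/139)/4 = -2 + (1/4)*(748/139) = -2 + 187/139 = -91/139 ≈ -0.65468)
(-157 + 29)/(W + k(7, -17)) = (-157 + 29)/(-91/139 + 7**2) = -128/(-91/139 + 49) = -128/6720/139 = -128*139/6720 = -278/105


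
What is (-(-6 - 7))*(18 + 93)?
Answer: 1443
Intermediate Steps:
(-(-6 - 7))*(18 + 93) = -1*(-13)*111 = 13*111 = 1443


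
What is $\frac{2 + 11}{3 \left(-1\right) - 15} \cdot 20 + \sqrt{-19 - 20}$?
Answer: $- \frac{130}{9} + i \sqrt{39} \approx -14.444 + 6.245 i$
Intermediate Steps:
$\frac{2 + 11}{3 \left(-1\right) - 15} \cdot 20 + \sqrt{-19 - 20} = \frac{13}{-3 - 15} \cdot 20 + \sqrt{-39} = \frac{13}{-18} \cdot 20 + i \sqrt{39} = 13 \left(- \frac{1}{18}\right) 20 + i \sqrt{39} = \left(- \frac{13}{18}\right) 20 + i \sqrt{39} = - \frac{130}{9} + i \sqrt{39}$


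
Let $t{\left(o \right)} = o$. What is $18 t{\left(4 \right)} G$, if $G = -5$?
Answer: $-360$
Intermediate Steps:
$18 t{\left(4 \right)} G = 18 \cdot 4 \left(-5\right) = 72 \left(-5\right) = -360$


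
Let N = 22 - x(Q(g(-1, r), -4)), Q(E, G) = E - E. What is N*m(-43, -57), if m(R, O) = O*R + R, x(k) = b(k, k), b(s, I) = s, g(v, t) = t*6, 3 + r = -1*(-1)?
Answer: 52976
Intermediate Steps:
r = -2 (r = -3 - 1*(-1) = -3 + 1 = -2)
g(v, t) = 6*t
Q(E, G) = 0
x(k) = k
m(R, O) = R + O*R
N = 22 (N = 22 - 1*0 = 22 + 0 = 22)
N*m(-43, -57) = 22*(-43*(1 - 57)) = 22*(-43*(-56)) = 22*2408 = 52976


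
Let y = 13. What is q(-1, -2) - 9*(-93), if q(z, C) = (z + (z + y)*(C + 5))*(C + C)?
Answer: 697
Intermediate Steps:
q(z, C) = 2*C*(z + (5 + C)*(13 + z)) (q(z, C) = (z + (z + 13)*(C + 5))*(C + C) = (z + (13 + z)*(5 + C))*(2*C) = (z + (5 + C)*(13 + z))*(2*C) = 2*C*(z + (5 + C)*(13 + z)))
q(-1, -2) - 9*(-93) = 2*(-2)*(65 + 6*(-1) + 13*(-2) - 2*(-1)) - 9*(-93) = 2*(-2)*(65 - 6 - 26 + 2) + 837 = 2*(-2)*35 + 837 = -140 + 837 = 697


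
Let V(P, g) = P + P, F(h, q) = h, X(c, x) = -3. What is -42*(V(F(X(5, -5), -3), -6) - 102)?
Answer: 4536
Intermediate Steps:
V(P, g) = 2*P
-42*(V(F(X(5, -5), -3), -6) - 102) = -42*(2*(-3) - 102) = -42*(-6 - 102) = -42*(-108) = 4536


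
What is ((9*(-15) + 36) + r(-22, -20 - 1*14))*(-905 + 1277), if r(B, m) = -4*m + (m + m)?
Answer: -11532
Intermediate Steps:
r(B, m) = -2*m (r(B, m) = -4*m + 2*m = -2*m)
((9*(-15) + 36) + r(-22, -20 - 1*14))*(-905 + 1277) = ((9*(-15) + 36) - 2*(-20 - 1*14))*(-905 + 1277) = ((-135 + 36) - 2*(-20 - 14))*372 = (-99 - 2*(-34))*372 = (-99 + 68)*372 = -31*372 = -11532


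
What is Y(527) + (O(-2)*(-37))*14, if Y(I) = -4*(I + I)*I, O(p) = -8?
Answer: -2217688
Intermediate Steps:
Y(I) = -8*I² (Y(I) = -4*2*I*I = -8*I²)
Y(527) + (O(-2)*(-37))*14 = -8*527² - 8*(-37)*14 = -8*277729 + 296*14 = -2221832 + 4144 = -2217688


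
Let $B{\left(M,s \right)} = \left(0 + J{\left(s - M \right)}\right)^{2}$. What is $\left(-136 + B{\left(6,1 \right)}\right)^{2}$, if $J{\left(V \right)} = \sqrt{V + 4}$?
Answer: $18769$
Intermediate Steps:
$J{\left(V \right)} = \sqrt{4 + V}$
$B{\left(M,s \right)} = 4 + s - M$ ($B{\left(M,s \right)} = \left(0 + \sqrt{4 - \left(M - s\right)}\right)^{2} = \left(0 + \sqrt{4 + s - M}\right)^{2} = \left(\sqrt{4 + s - M}\right)^{2} = 4 + s - M$)
$\left(-136 + B{\left(6,1 \right)}\right)^{2} = \left(-136 + \left(4 + 1 - 6\right)\right)^{2} = \left(-136 - 1\right)^{2} = \left(-137\right)^{2} = 18769$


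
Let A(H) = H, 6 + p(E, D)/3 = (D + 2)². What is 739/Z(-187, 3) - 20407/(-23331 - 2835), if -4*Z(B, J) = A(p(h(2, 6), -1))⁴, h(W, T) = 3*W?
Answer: 318585893/441551250 ≈ 0.72151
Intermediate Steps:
p(E, D) = -18 + 3*(2 + D)² (p(E, D) = -18 + 3*(D + 2)² = -18 + 3*(2 + D)²)
Z(B, J) = -50625/4 (Z(B, J) = -(-18 + 3*(2 - 1)²)⁴/4 = -(-18 + 3*1²)⁴/4 = -(-18 + 3*1)⁴/4 = -(-18 + 3)⁴/4 = -¼*(-15)⁴ = -¼*50625 = -50625/4)
739/Z(-187, 3) - 20407/(-23331 - 2835) = 739/(-50625/4) - 20407/(-23331 - 2835) = 739*(-4/50625) - 20407/(-26166) = -2956/50625 - 20407*(-1/26166) = -2956/50625 + 20407/26166 = 318585893/441551250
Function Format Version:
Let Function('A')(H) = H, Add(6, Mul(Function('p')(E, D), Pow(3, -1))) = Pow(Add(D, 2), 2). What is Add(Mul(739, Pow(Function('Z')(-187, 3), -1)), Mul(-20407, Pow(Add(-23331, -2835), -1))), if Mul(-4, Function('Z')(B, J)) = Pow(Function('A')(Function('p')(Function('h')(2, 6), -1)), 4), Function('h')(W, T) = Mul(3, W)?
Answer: Rational(318585893, 441551250) ≈ 0.72151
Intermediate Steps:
Function('p')(E, D) = Add(-18, Mul(3, Pow(Add(2, D), 2))) (Function('p')(E, D) = Add(-18, Mul(3, Pow(Add(D, 2), 2))) = Add(-18, Mul(3, Pow(Add(2, D), 2))))
Function('Z')(B, J) = Rational(-50625, 4) (Function('Z')(B, J) = Mul(Rational(-1, 4), Pow(Add(-18, Mul(3, Pow(Add(2, -1), 2))), 4)) = Mul(Rational(-1, 4), Pow(Add(-18, Mul(3, Pow(1, 2))), 4)) = Mul(Rational(-1, 4), Pow(Add(-18, Mul(3, 1)), 4)) = Mul(Rational(-1, 4), Pow(Add(-18, 3), 4)) = Mul(Rational(-1, 4), Pow(-15, 4)) = Mul(Rational(-1, 4), 50625) = Rational(-50625, 4))
Add(Mul(739, Pow(Function('Z')(-187, 3), -1)), Mul(-20407, Pow(Add(-23331, -2835), -1))) = Add(Mul(739, Pow(Rational(-50625, 4), -1)), Mul(-20407, Pow(Add(-23331, -2835), -1))) = Add(Mul(739, Rational(-4, 50625)), Mul(-20407, Pow(-26166, -1))) = Add(Rational(-2956, 50625), Mul(-20407, Rational(-1, 26166))) = Add(Rational(-2956, 50625), Rational(20407, 26166)) = Rational(318585893, 441551250)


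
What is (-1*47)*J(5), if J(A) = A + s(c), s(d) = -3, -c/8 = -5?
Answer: -94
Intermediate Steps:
c = 40 (c = -8*(-5) = 40)
J(A) = -3 + A (J(A) = A - 3 = -3 + A)
(-1*47)*J(5) = (-1*47)*(-3 + 5) = -47*2 = -94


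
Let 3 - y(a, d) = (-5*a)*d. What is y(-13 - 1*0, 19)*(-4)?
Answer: 4928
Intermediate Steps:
y(a, d) = 3 + 5*a*d (y(a, d) = 3 - (-5*a)*d = 3 - (-5)*a*d = 3 + 5*a*d)
y(-13 - 1*0, 19)*(-4) = (3 + 5*(-13 - 1*0)*19)*(-4) = (3 + 5*(-13 + 0)*19)*(-4) = (3 + 5*(-13)*19)*(-4) = (3 - 1235)*(-4) = -1232*(-4) = 4928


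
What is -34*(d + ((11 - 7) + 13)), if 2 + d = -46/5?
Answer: -986/5 ≈ -197.20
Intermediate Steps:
d = -56/5 (d = -2 - 46/5 = -56/5 ≈ -11.200)
-34*(d + ((11 - 7) + 13)) = -34*(-56/5 + ((11 - 7) + 13)) = -34*(-56/5 + (4 + 13)) = -34*(-56/5 + 17) = -34*29/5 = -986/5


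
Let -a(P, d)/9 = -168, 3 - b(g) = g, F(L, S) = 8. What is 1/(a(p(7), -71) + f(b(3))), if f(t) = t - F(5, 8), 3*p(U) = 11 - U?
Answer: 1/1504 ≈ 0.00066489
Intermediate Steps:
b(g) = 3 - g
p(U) = 11/3 - U/3 (p(U) = (11 - U)/3 = 11/3 - U/3)
a(P, d) = 1512 (a(P, d) = -9*(-168) = 1512)
f(t) = -8 + t (f(t) = t - 1*8 = t - 8 = -8 + t)
1/(a(p(7), -71) + f(b(3))) = 1/(1512 + (-8 + (3 - 1*3))) = 1/(1512 + (-8 + (3 - 3))) = 1/(1512 + (-8 + 0)) = 1/(1512 - 8) = 1/1504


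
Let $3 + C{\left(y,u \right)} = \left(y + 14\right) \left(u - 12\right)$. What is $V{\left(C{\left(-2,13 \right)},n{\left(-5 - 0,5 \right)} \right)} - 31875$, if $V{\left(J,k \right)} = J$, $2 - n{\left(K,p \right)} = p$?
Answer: $-31866$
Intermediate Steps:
$n{\left(K,p \right)} = 2 - p$
$C{\left(y,u \right)} = -3 + \left(-12 + u\right) \left(14 + y\right)$ ($C{\left(y,u \right)} = -3 + \left(y + 14\right) \left(u - 12\right) = -3 + \left(14 + y\right) \left(-12 + u\right) = -3 + \left(-12 + u\right) \left(14 + y\right)$)
$V{\left(C{\left(-2,13 \right)},n{\left(-5 - 0,5 \right)} \right)} - 31875 = \left(-171 - -24 + 14 \cdot 13 + 13 \left(-2\right)\right) - 31875 = \left(-171 + 24 + 182 - 26\right) - 31875 = 9 - 31875 = -31866$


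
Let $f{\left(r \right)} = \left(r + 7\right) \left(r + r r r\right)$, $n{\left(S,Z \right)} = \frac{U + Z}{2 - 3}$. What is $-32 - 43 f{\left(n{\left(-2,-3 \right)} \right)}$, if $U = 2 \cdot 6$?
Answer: $-63500$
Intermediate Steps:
$U = 12$
$n{\left(S,Z \right)} = -12 - Z$ ($n{\left(S,Z \right)} = \frac{12 + Z}{2 - 3} = \frac{12 + Z}{-1} = \left(12 + Z\right) \left(-1\right) = -12 - Z$)
$f{\left(r \right)} = \left(7 + r\right) \left(r + r^{3}\right)$ ($f{\left(r \right)} = \left(7 + r\right) \left(r + r^{2} r\right) = \left(7 + r\right) \left(r + r^{3}\right)$)
$-32 - 43 f{\left(n{\left(-2,-3 \right)} \right)} = -32 - 43 \left(-12 - -3\right) \left(7 - 9 + \left(-12 - -3\right)^{3} + 7 \left(-12 - -3\right)^{2}\right) = -32 - 43 \left(-12 + 3\right) \left(7 + \left(-12 + 3\right) + \left(-12 + 3\right)^{3} + 7 \left(-12 + 3\right)^{2}\right) = -32 - 43 \left(- 9 \left(7 - 9 + \left(-9\right)^{3} + 7 \left(-9\right)^{2}\right)\right) = -32 - 43 \left(- 9 \left(7 - 9 - 729 + 7 \cdot 81\right)\right) = -32 - 43 \left(- 9 \left(7 - 9 - 729 + 567\right)\right) = -32 - 43 \left(\left(-9\right) \left(-164\right)\right) = -32 - 63468 = -63500$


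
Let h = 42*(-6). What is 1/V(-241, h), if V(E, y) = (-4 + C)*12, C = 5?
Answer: 1/12 ≈ 0.083333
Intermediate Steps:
h = -252
V(E, y) = 12 (V(E, y) = (-4 + 5)*12 = 1*12 = 12)
1/V(-241, h) = 1/12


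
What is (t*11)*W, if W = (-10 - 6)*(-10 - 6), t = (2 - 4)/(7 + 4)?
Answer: -512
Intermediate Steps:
t = -2/11 ≈ -0.18182
W = 256 (W = -16*(-16) = 256)
(t*11)*W = -2/11*11*256 = -2*256 = -512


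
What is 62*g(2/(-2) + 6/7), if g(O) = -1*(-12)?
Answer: 744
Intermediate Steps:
g(O) = 12
62*g(2/(-2) + 6/7) = 62*12 = 744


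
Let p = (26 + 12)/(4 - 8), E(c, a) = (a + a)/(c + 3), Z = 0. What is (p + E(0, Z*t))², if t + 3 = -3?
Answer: 361/4 ≈ 90.250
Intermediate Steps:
t = -6 (t = -3 - 3 = -6)
E(c, a) = 2*a/(3 + c) (E(c, a) = (2*a)/(3 + c) = 2*a/(3 + c))
p = -19/2 (p = 38/(-4) = 38*(-¼) = -19/2 ≈ -9.5000)
(p + E(0, Z*t))² = (-19/2 + 2*(0*(-6))/(3 + 0))² = (-19/2 + 2*0/3)² = (-19/2 + 2*0*(⅓))² = (-19/2 + 0)² = (-19/2)² = 361/4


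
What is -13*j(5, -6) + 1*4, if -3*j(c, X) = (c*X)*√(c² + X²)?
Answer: 4 - 130*√61 ≈ -1011.3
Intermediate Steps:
j(c, X) = -X*c*√(X² + c²)/3 (j(c, X) = -c*X*√(c² + X²)/3 = -X*c*√(X² + c²)/3)
-13*j(5, -6) + 1*4 = -(-13)*(-6)*5*√((-6)² + 5²)/3 + 1*4 = -(-13)*(-6)*5*√(36 + 25)/3 + 4 = -(-13)*(-6)*5*√61/3 + 4 = -130*√61 + 4 = 4 - 130*√61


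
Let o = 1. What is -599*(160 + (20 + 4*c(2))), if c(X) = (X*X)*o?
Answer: -117404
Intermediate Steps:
c(X) = X² (c(X) = (X*X)*1 = X²*1 = X²)
-599*(160 + (20 + 4*c(2))) = -599*(160 + (20 + 4*2²)) = -599*(160 + (20 + 4*4)) = -599*(160 + (20 + 16)) = -599*(160 + 36) = -599*196 = -117404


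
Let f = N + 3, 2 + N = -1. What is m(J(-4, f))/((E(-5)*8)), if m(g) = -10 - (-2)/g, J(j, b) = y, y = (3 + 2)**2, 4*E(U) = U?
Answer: 124/125 ≈ 0.99200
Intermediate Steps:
N = -3 (N = -2 - 1 = -3)
f = 0 (f = -3 + 3 = 0)
E(U) = U/4
y = 25 (y = 5**2 = 25)
J(j, b) = 25
m(g) = -10 + 2/g
m(J(-4, f))/((E(-5)*8)) = (-10 + 2/25)/((((1/4)*(-5))*8)) = (-10 + 2*(1/25))/((-5/4*8)) = (-10 + 2/25)/(-10) = -248/25*(-1/10) = 124/125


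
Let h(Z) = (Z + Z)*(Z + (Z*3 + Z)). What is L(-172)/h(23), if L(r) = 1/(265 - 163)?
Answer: 1/539580 ≈ 1.8533e-6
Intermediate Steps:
L(r) = 1/102
h(Z) = 10*Z² (h(Z) = (2*Z)*(Z + (3*Z + Z)) = (2*Z)*(Z + 4*Z) = (2*Z)*(5*Z) = 10*Z²)
L(-172)/h(23) = 1/(102*((10*23²))) = 1/(102*((10*529))) = (1/102)/5290 = (1/102)*(1/5290) = 1/539580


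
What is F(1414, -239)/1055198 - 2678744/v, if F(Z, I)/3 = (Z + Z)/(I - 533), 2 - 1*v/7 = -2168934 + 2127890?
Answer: -272767717246589/29257024376454 ≈ -9.3232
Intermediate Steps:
v = 287322 (v = 14 - 7*(-2168934 + 2127890) = 14 - 7*(-41044) = 14 + 287308 = 287322)
F(Z, I) = 6*Z/(-533 + I) (F(Z, I) = 3*((Z + Z)/(I - 533)) = 3*((2*Z)/(-533 + I)) = 3*(2*Z/(-533 + I)) = 6*Z/(-533 + I))
F(1414, -239)/1055198 - 2678744/v = (6*1414/(-533 - 239))/1055198 - 2678744/287322 = (6*1414/(-772))*(1/1055198) - 2678744*1/287322 = (6*1414*(-1/772))*(1/1055198) - 1339372/143661 = -2121/193*1/1055198 - 1339372/143661 = -2121/203653214 - 1339372/143661 = -272767717246589/29257024376454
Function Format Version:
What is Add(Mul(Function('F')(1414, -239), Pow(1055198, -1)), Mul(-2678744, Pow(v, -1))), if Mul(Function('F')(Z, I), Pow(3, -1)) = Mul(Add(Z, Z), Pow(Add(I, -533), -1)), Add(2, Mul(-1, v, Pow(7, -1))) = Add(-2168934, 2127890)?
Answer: Rational(-272767717246589, 29257024376454) ≈ -9.3232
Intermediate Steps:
v = 287322 (v = Add(14, Mul(-7, Add(-2168934, 2127890))) = Add(14, Mul(-7, -41044)) = Add(14, 287308) = 287322)
Function('F')(Z, I) = Mul(6, Z, Pow(Add(-533, I), -1)) (Function('F')(Z, I) = Mul(3, Mul(Add(Z, Z), Pow(Add(I, -533), -1))) = Mul(3, Mul(Mul(2, Z), Pow(Add(-533, I), -1))) = Mul(3, Mul(2, Z, Pow(Add(-533, I), -1))) = Mul(6, Z, Pow(Add(-533, I), -1)))
Add(Mul(Function('F')(1414, -239), Pow(1055198, -1)), Mul(-2678744, Pow(v, -1))) = Add(Mul(Mul(6, 1414, Pow(Add(-533, -239), -1)), Pow(1055198, -1)), Mul(-2678744, Pow(287322, -1))) = Add(Mul(Mul(6, 1414, Pow(-772, -1)), Rational(1, 1055198)), Mul(-2678744, Rational(1, 287322))) = Add(Mul(Mul(6, 1414, Rational(-1, 772)), Rational(1, 1055198)), Rational(-1339372, 143661)) = Add(Mul(Rational(-2121, 193), Rational(1, 1055198)), Rational(-1339372, 143661)) = Add(Rational(-2121, 203653214), Rational(-1339372, 143661)) = Rational(-272767717246589, 29257024376454)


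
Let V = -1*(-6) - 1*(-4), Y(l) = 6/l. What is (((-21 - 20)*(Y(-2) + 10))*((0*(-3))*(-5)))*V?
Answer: 0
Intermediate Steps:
V = 10 (V = 6 + 4 = 10)
(((-21 - 20)*(Y(-2) + 10))*((0*(-3))*(-5)))*V = (((-21 - 20)*(6/(-2) + 10))*((0*(-3))*(-5)))*10 = ((-41*(6*(-½) + 10))*(0*(-5)))*10 = (-41*(-3 + 10)*0)*10 = (-41*7*0)*10 = -287*0*10 = 0*10 = 0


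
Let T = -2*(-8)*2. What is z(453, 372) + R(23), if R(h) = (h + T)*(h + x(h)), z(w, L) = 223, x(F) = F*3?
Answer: 5283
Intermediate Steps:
x(F) = 3*F
T = 32 (T = 16*2 = 32)
R(h) = 4*h*(32 + h) (R(h) = (h + 32)*(h + 3*h) = (32 + h)*(4*h) = 4*h*(32 + h))
z(453, 372) + R(23) = 223 + 4*23*(32 + 23) = 223 + 4*23*55 = 223 + 5060 = 5283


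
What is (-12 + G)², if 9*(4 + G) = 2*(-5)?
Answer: 23716/81 ≈ 292.79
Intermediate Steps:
G = -46/9 (G = -4 + (2*(-5))/9 = -4 + (⅑)*(-10) = -4 - 10/9 = -46/9 ≈ -5.1111)
(-12 + G)² = (-12 - 46/9)² = (-154/9)² = 23716/81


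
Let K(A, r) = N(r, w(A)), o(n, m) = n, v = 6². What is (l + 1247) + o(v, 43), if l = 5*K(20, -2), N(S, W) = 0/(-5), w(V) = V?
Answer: 1283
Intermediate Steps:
v = 36
N(S, W) = 0 (N(S, W) = 0*(-⅕) = 0)
K(A, r) = 0
l = 0 (l = 5*0 = 0)
(l + 1247) + o(v, 43) = (0 + 1247) + 36 = 1247 + 36 = 1283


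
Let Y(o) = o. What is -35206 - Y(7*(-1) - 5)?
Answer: -35194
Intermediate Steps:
-35206 - Y(7*(-1) - 5) = -35206 - (7*(-1) - 5) = -35206 - (-7 - 5) = -35206 - 1*(-12) = -35206 + 12 = -35194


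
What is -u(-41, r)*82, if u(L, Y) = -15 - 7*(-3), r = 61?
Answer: -492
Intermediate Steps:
u(L, Y) = 6 (u(L, Y) = -15 - 1*(-21) = -15 + 21 = 6)
-u(-41, r)*82 = -1*6*82 = -6*82 = -492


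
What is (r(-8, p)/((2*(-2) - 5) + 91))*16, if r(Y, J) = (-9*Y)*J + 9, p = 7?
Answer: 4104/41 ≈ 100.10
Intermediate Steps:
r(Y, J) = 9 - 9*J*Y (r(Y, J) = -9*J*Y + 9 = 9 - 9*J*Y)
(r(-8, p)/((2*(-2) - 5) + 91))*16 = ((9 - 9*7*(-8))/((2*(-2) - 5) + 91))*16 = ((9 + 504)/((-4 - 5) + 91))*16 = (513/(-9 + 91))*16 = (513/82)*16 = 4104/41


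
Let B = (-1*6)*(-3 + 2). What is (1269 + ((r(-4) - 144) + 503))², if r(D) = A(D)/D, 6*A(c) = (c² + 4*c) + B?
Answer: 42393121/16 ≈ 2.6496e+6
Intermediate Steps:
B = 6 (B = -6*(-1) = 6)
A(c) = 1 + c²/6 + 2*c/3 (A(c) = ((c² + 4*c) + 6)/6 = (6 + c² + 4*c)/6 = 1 + c²/6 + 2*c/3)
r(D) = (1 + D²/6 + 2*D/3)/D
(1269 + ((r(-4) - 144) + 503))² = (1269 + (((⅔ + 1/(-4) + (⅙)*(-4)) - 144) + 503))² = (1269 + (((⅔ - ¼ - ⅔) - 144) + 503))² = (1269 + ((-¼ - 144) + 503))² = (1269 + (-577/4 + 503))² = (1269 + 1435/4)² = (6511/4)² = 42393121/16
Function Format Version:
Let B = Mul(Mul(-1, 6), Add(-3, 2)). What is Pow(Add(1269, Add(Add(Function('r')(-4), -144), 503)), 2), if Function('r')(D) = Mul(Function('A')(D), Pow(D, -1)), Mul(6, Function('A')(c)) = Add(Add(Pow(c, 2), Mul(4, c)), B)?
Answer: Rational(42393121, 16) ≈ 2.6496e+6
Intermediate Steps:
B = 6 (B = Mul(-6, -1) = 6)
Function('A')(c) = Add(1, Mul(Rational(1, 6), Pow(c, 2)), Mul(Rational(2, 3), c)) (Function('A')(c) = Mul(Rational(1, 6), Add(Add(Pow(c, 2), Mul(4, c)), 6)) = Mul(Rational(1, 6), Add(6, Pow(c, 2), Mul(4, c))) = Add(1, Mul(Rational(1, 6), Pow(c, 2)), Mul(Rational(2, 3), c)))
Function('r')(D) = Mul(Pow(D, -1), Add(1, Mul(Rational(1, 6), Pow(D, 2)), Mul(Rational(2, 3), D))) (Function('r')(D) = Mul(Add(1, Mul(Rational(1, 6), Pow(D, 2)), Mul(Rational(2, 3), D)), Pow(D, -1)) = Mul(Pow(D, -1), Add(1, Mul(Rational(1, 6), Pow(D, 2)), Mul(Rational(2, 3), D))))
Pow(Add(1269, Add(Add(Function('r')(-4), -144), 503)), 2) = Pow(Add(1269, Add(Add(Add(Rational(2, 3), Pow(-4, -1), Mul(Rational(1, 6), -4)), -144), 503)), 2) = Pow(Add(1269, Add(Add(Add(Rational(2, 3), Rational(-1, 4), Rational(-2, 3)), -144), 503)), 2) = Pow(Add(1269, Add(Add(Rational(-1, 4), -144), 503)), 2) = Pow(Add(1269, Add(Rational(-577, 4), 503)), 2) = Pow(Add(1269, Rational(1435, 4)), 2) = Pow(Rational(6511, 4), 2) = Rational(42393121, 16)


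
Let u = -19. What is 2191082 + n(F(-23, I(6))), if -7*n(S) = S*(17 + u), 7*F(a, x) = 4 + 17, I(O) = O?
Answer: 15337580/7 ≈ 2.1911e+6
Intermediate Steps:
F(a, x) = 3 (F(a, x) = (4 + 17)/7 = (⅐)*21 = 3)
n(S) = 2*S/7 (n(S) = -S*(17 - 19)/7 = -S*(-2)/7 = -(-2)*S/7 = 2*S/7)
2191082 + n(F(-23, I(6))) = 2191082 + (2/7)*3 = 2191082 + 6/7 = 15337580/7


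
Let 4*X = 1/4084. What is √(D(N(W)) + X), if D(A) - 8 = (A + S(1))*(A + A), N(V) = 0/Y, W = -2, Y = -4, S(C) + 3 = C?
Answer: 3*√14825941/4084 ≈ 2.8284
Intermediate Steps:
S(C) = -3 + C
X = 1/16336 (X = (¼)/4084 = (¼)*(1/4084) = 1/16336 ≈ 6.1214e-5)
N(V) = 0 (N(V) = 0/(-4) = 0*(-¼) = 0)
D(A) = 8 + 2*A*(-2 + A) (D(A) = 8 + (A + (-3 + 1))*(A + A) = 8 + (A - 2)*(2*A) = 8 + (-2 + A)*(2*A) = 8 + 2*A*(-2 + A))
√(D(N(W)) + X) = √((8 - 4*0 + 2*0²) + 1/16336) = √((8 + 0 + 2*0) + 1/16336) = √((8 + 0 + 0) + 1/16336) = √(8 + 1/16336) = √(130689/16336) = 3*√14825941/4084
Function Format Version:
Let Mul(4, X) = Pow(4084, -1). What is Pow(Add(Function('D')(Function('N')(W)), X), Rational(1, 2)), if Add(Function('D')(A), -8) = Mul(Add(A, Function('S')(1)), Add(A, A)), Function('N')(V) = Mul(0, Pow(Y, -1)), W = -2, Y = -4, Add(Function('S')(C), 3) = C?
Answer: Mul(Rational(3, 4084), Pow(14825941, Rational(1, 2))) ≈ 2.8284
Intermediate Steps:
Function('S')(C) = Add(-3, C)
X = Rational(1, 16336) (X = Mul(Rational(1, 4), Pow(4084, -1)) = Mul(Rational(1, 4), Rational(1, 4084)) = Rational(1, 16336) ≈ 6.1214e-5)
Function('N')(V) = 0 (Function('N')(V) = Mul(0, Pow(-4, -1)) = Mul(0, Rational(-1, 4)) = 0)
Function('D')(A) = Add(8, Mul(2, A, Add(-2, A))) (Function('D')(A) = Add(8, Mul(Add(A, Add(-3, 1)), Add(A, A))) = Add(8, Mul(Add(A, -2), Mul(2, A))) = Add(8, Mul(Add(-2, A), Mul(2, A))) = Add(8, Mul(2, A, Add(-2, A))))
Pow(Add(Function('D')(Function('N')(W)), X), Rational(1, 2)) = Pow(Add(Add(8, Mul(-4, 0), Mul(2, Pow(0, 2))), Rational(1, 16336)), Rational(1, 2)) = Pow(Add(Add(8, 0, Mul(2, 0)), Rational(1, 16336)), Rational(1, 2)) = Pow(Add(Add(8, 0, 0), Rational(1, 16336)), Rational(1, 2)) = Pow(Add(8, Rational(1, 16336)), Rational(1, 2)) = Pow(Rational(130689, 16336), Rational(1, 2)) = Mul(Rational(3, 4084), Pow(14825941, Rational(1, 2)))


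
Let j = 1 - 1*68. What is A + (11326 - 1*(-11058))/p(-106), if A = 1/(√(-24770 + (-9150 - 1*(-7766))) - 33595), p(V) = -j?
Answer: 25263703355871/75619561993 - 3*I*√2906/1128650179 ≈ 334.09 - 1.4329e-7*I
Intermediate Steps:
j = -67 (j = 1 - 68 = -67)
p(V) = 67 (p(V) = -1*(-67) = 67)
A = 1/(-33595 + 3*I*√2906) (A = 1/(√(-24770 + (-9150 + 7766)) - 33595) = 1/(√(-24770 - 1384) - 33595) = 1/(√(-26154) - 33595) = 1/(3*I*√2906 - 33595) = 1/(-33595 + 3*I*√2906) ≈ -2.9766e-5 - 1.433e-7*I)
A + (11326 - 1*(-11058))/p(-106) = (-33595/1128650179 - 3*I*√2906/1128650179) + (11326 - 1*(-11058))/67 = (-33595/1128650179 - 3*I*√2906/1128650179) + (11326 + 11058)*(1/67) = (-33595/1128650179 - 3*I*√2906/1128650179) + 22384*(1/67) = (-33595/1128650179 - 3*I*√2906/1128650179) + 22384/67 = 25263703355871/75619561993 - 3*I*√2906/1128650179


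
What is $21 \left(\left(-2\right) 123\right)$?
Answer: $-5166$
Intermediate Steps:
$21 \left(\left(-2\right) 123\right) = 21 \left(-246\right) = -5166$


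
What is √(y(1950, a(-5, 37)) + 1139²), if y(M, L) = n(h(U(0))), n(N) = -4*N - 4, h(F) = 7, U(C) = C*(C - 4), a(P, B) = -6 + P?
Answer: √1297289 ≈ 1139.0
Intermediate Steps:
U(C) = C*(-4 + C)
n(N) = -4 - 4*N
y(M, L) = -32 (y(M, L) = -4 - 4*7 = -4 - 28 = -32)
√(y(1950, a(-5, 37)) + 1139²) = √(-32 + 1139²) = √(-32 + 1297321) = √1297289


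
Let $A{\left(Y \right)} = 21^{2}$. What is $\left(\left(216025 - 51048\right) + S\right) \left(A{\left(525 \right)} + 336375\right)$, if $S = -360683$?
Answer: $-65916912096$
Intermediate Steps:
$A{\left(Y \right)} = 441$
$\left(\left(216025 - 51048\right) + S\right) \left(A{\left(525 \right)} + 336375\right) = \left(\left(216025 - 51048\right) - 360683\right) \left(441 + 336375\right) = \left(\left(216025 - 51048\right) - 360683\right) 336816 = \left(164977 - 360683\right) 336816 = \left(-195706\right) 336816 = -65916912096$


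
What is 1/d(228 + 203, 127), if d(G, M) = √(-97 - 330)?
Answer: -I*√427/427 ≈ -0.048393*I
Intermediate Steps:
d(G, M) = I*√427 (d(G, M) = √(-427) = I*√427)
1/d(228 + 203, 127) = 1/(I*√427) = -I*√427/427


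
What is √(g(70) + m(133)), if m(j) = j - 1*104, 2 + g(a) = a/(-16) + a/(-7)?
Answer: √202/4 ≈ 3.5532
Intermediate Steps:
g(a) = -2 - 23*a/112 (g(a) = -2 + (a/(-16) + a/(-7)) = -2 + (a*(-1/16) + a*(-⅐)) = -2 + (-a/16 - a/7) = -2 - 23*a/112)
m(j) = -104 + j (m(j) = j - 104 = -104 + j)
√(g(70) + m(133)) = √((-2 - 23/112*70) + (-104 + 133)) = √((-2 - 115/8) + 29) = √(-131/8 + 29) = √(101/8) = √202/4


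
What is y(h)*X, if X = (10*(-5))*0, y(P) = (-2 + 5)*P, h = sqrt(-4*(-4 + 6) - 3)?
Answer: 0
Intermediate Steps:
h = I*sqrt(11) (h = sqrt(-4*2 - 3) = sqrt(-8 - 3) = sqrt(-11) = I*sqrt(11) ≈ 3.3166*I)
y(P) = 3*P
X = 0 (X = -50*0 = 0)
y(h)*X = (3*(I*sqrt(11)))*0 = (3*I*sqrt(11))*0 = 0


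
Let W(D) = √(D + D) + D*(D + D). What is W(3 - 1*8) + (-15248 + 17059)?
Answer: 1861 + I*√10 ≈ 1861.0 + 3.1623*I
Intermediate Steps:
W(D) = 2*D² + √2*√D (W(D) = √(2*D) + D*(2*D) = √2*√D + 2*D² = 2*D² + √2*√D)
W(3 - 1*8) + (-15248 + 17059) = (2*(3 - 1*8)² + √2*√(3 - 1*8)) + (-15248 + 17059) = (2*(3 - 8)² + √2*√(3 - 8)) + 1811 = (2*(-5)² + √2*√(-5)) + 1811 = (2*25 + √2*(I*√5)) + 1811 = (50 + I*√10) + 1811 = 1861 + I*√10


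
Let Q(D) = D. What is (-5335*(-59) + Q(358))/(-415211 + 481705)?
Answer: 315123/66494 ≈ 4.7391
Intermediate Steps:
(-5335*(-59) + Q(358))/(-415211 + 481705) = (-5335*(-59) + 358)/(-415211 + 481705) = (314765 + 358)/66494 = 315123*(1/66494) = 315123/66494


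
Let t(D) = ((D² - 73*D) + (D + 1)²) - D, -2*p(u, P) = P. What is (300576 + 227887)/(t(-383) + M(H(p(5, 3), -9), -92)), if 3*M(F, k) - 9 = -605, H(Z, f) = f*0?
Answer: 1585389/962269 ≈ 1.6476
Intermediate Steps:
p(u, P) = -P/2
H(Z, f) = 0
M(F, k) = -596/3 (M(F, k) = 3 + (⅓)*(-605) = 3 - 605/3 = -596/3)
t(D) = D² + (1 + D)² - 74*D (t(D) = ((D² - 73*D) + (1 + D)²) - D = (D² + (1 + D)² - 73*D) - D = D² + (1 + D)² - 74*D)
(300576 + 227887)/(t(-383) + M(H(p(5, 3), -9), -92)) = (300576 + 227887)/((1 - 72*(-383) + 2*(-383)²) - 596/3) = 528463/((1 + 27576 + 2*146689) - 596/3) = 528463/((1 + 27576 + 293378) - 596/3) = 528463/(320955 - 596/3) = 528463/(962269/3) = 528463*(3/962269) = 1585389/962269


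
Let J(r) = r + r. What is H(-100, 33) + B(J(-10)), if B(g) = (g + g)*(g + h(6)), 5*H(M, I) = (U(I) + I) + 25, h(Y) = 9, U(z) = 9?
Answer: 2267/5 ≈ 453.40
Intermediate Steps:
J(r) = 2*r
H(M, I) = 34/5 + I/5 (H(M, I) = ((9 + I) + 25)/5 = (34 + I)/5 = 34/5 + I/5)
B(g) = 2*g*(9 + g) (B(g) = (g + g)*(g + 9) = (2*g)*(9 + g) = 2*g*(9 + g))
H(-100, 33) + B(J(-10)) = (34/5 + (1/5)*33) + 2*(2*(-10))*(9 + 2*(-10)) = (34/5 + 33/5) + 2*(-20)*(9 - 20) = 67/5 + 2*(-20)*(-11) = 67/5 + 440 = 2267/5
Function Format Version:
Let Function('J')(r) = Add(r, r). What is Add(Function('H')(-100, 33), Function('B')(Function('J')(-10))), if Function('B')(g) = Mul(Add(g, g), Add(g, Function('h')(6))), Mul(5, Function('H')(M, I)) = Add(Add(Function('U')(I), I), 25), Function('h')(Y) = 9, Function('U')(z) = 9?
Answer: Rational(2267, 5) ≈ 453.40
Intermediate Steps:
Function('J')(r) = Mul(2, r)
Function('H')(M, I) = Add(Rational(34, 5), Mul(Rational(1, 5), I)) (Function('H')(M, I) = Mul(Rational(1, 5), Add(Add(9, I), 25)) = Mul(Rational(1, 5), Add(34, I)) = Add(Rational(34, 5), Mul(Rational(1, 5), I)))
Function('B')(g) = Mul(2, g, Add(9, g)) (Function('B')(g) = Mul(Add(g, g), Add(g, 9)) = Mul(Mul(2, g), Add(9, g)) = Mul(2, g, Add(9, g)))
Add(Function('H')(-100, 33), Function('B')(Function('J')(-10))) = Add(Add(Rational(34, 5), Mul(Rational(1, 5), 33)), Mul(2, Mul(2, -10), Add(9, Mul(2, -10)))) = Add(Add(Rational(34, 5), Rational(33, 5)), Mul(2, -20, Add(9, -20))) = Add(Rational(67, 5), Mul(2, -20, -11)) = Add(Rational(67, 5), 440) = Rational(2267, 5)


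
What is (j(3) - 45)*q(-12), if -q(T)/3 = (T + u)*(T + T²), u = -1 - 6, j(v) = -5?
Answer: -376200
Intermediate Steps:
u = -7
q(T) = -3*(-7 + T)*(T + T²) (q(T) = -3*(T - 7)*(T + T²) = -3*(-7 + T)*(T + T²))
(j(3) - 45)*q(-12) = (-5 - 45)*(3*(-12)*(7 - 1*(-12)² + 6*(-12))) = -150*(-12)*(7 - 1*144 - 72) = -150*(-12)*(7 - 144 - 72) = -150*(-12)*(-209) = -50*7524 = -376200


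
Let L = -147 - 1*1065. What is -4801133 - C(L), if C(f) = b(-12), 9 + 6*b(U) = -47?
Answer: -14403371/3 ≈ -4.8011e+6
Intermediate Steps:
L = -1212 (L = -147 - 1065 = -1212)
b(U) = -28/3 (b(U) = -3/2 + (1/6)*(-47) = -3/2 - 47/6 = -28/3)
C(f) = -28/3
-4801133 - C(L) = -4801133 - 1*(-28/3) = -4801133 + 28/3 = -14403371/3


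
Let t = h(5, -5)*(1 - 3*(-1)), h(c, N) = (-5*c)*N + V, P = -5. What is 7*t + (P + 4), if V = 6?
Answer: 3667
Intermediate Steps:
h(c, N) = 6 - 5*N*c (h(c, N) = (-5*c)*N + 6 = -5*N*c + 6 = 6 - 5*N*c)
t = 524 (t = (6 - 5*(-5)*5)*(1 - 3*(-1)) = (6 + 125)*(1 + 3) = 131*4 = 524)
7*t + (P + 4) = 7*524 + (-5 + 4) = 3668 - 1 = 3667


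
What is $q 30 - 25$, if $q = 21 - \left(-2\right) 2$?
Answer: $725$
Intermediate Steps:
$q = 25$ ($q = 21 - -4 = 21 + 4 = 25$)
$q 30 - 25 = 25 \cdot 30 - 25 = 750 - 25 = 725$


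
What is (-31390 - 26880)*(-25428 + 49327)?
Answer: -1392594730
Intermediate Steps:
(-31390 - 26880)*(-25428 + 49327) = -58270*23899 = -1392594730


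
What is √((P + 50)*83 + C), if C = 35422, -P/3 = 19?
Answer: √34841 ≈ 186.66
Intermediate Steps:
P = -57 (P = -3*19 = -57)
√((P + 50)*83 + C) = √((-57 + 50)*83 + 35422) = √(-7*83 + 35422) = √(-581 + 35422) = √34841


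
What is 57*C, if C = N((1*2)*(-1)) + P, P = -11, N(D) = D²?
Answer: -399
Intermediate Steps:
C = -7 (C = ((1*2)*(-1))² - 11 = (2*(-1))² - 11 = (-2)² - 11 = 4 - 11 = -7)
57*C = 57*(-7) = -399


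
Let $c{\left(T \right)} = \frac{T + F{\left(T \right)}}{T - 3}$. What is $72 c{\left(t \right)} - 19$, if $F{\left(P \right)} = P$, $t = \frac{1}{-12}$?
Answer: $- \frac{559}{37} \approx -15.108$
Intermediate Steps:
$t = - \frac{1}{12} \approx -0.083333$
$c{\left(T \right)} = \frac{2 T}{-3 + T}$ ($c{\left(T \right)} = \frac{T + T}{T - 3} = \frac{2 T}{-3 + T}$)
$72 c{\left(t \right)} - 19 = 72 \cdot 2 \left(- \frac{1}{12}\right) \frac{1}{-3 - \frac{1}{12}} - 19 = 72 \cdot 2 \left(- \frac{1}{12}\right) \frac{1}{- \frac{37}{12}} - 19 = 72 \cdot 2 \left(- \frac{1}{12}\right) \left(- \frac{12}{37}\right) - 19 = 72 \cdot \frac{2}{37} - 19 = \frac{144}{37} - 19 = - \frac{559}{37}$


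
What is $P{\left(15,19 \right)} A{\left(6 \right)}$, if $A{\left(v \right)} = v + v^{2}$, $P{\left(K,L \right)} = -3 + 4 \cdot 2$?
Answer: $210$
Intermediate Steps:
$P{\left(K,L \right)} = 5$ ($P{\left(K,L \right)} = -3 + 8 = 5$)
$P{\left(15,19 \right)} A{\left(6 \right)} = 5 \cdot 6 \left(1 + 6\right) = 5 \cdot 6 \cdot 7 = 5 \cdot 42 = 210$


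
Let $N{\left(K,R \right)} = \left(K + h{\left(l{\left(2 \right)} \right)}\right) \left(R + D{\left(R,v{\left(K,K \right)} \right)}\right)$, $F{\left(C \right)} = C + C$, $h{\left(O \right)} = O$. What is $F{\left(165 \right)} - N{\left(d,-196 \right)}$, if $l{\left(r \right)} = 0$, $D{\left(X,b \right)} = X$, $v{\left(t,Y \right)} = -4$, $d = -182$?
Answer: $-71014$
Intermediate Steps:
$F{\left(C \right)} = 2 C$
$N{\left(K,R \right)} = 2 K R$ ($N{\left(K,R \right)} = \left(K + 0\right) \left(R + R\right) = K 2 R = 2 K R$)
$F{\left(165 \right)} - N{\left(d,-196 \right)} = 2 \cdot 165 - 2 \left(-182\right) \left(-196\right) = 330 - 71344 = -71014$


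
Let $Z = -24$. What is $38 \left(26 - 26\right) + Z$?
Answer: $-24$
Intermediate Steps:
$38 \left(26 - 26\right) + Z = 38 \left(26 - 26\right) - 24 = 38 \cdot 0 - 24 = 0 - 24 = -24$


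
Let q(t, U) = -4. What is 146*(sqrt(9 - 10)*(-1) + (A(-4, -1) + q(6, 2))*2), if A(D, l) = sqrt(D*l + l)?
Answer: -1168 - 146*I + 292*sqrt(3) ≈ -662.24 - 146.0*I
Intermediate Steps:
A(D, l) = sqrt(l + D*l)
146*(sqrt(9 - 10)*(-1) + (A(-4, -1) + q(6, 2))*2) = 146*(sqrt(9 - 10)*(-1) + (sqrt(-(1 - 4)) - 4)*2) = 146*(sqrt(-1)*(-1) + (sqrt(-1*(-3)) - 4)*2) = 146*(I*(-1) + (sqrt(3) - 4)*2) = 146*(-I + (-4 + sqrt(3))*2) = 146*(-I + (-8 + 2*sqrt(3))) = 146*(-8 - I + 2*sqrt(3)) = -1168 - 146*I + 292*sqrt(3)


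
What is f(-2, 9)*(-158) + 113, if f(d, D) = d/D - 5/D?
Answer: 2123/9 ≈ 235.89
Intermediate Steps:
f(d, D) = -5/D + d/D
f(-2, 9)*(-158) + 113 = ((-5 - 2)/9)*(-158) + 113 = ((⅑)*(-7))*(-158) + 113 = -7/9*(-158) + 113 = 1106/9 + 113 = 2123/9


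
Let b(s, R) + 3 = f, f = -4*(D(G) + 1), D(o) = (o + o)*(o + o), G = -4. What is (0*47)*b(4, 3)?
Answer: 0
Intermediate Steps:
D(o) = 4*o² (D(o) = (2*o)*(2*o) = 4*o²)
f = -260 (f = -4*(4*(-4)² + 1) = -4*(4*16 + 1) = -4*(64 + 1) = -4*65 = -260)
b(s, R) = -263 (b(s, R) = -3 - 260 = -263)
(0*47)*b(4, 3) = (0*47)*(-263) = 0*(-263) = 0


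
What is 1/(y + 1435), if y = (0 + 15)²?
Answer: 1/1660 ≈ 0.00060241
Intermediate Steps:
y = 225 (y = 15² = 225)
1/(y + 1435) = 1/(225 + 1435) = 1/1660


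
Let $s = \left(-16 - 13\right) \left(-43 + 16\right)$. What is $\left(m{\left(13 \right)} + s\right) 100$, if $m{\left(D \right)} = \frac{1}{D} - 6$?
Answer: $\frac{1010200}{13} \approx 77708.0$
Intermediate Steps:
$s = 783$ ($s = \left(-29\right) \left(-27\right) = 783$)
$m{\left(D \right)} = -6 + \frac{1}{D}$ ($m{\left(D \right)} = \frac{1}{D} - 6 = -6 + \frac{1}{D}$)
$\left(m{\left(13 \right)} + s\right) 100 = \left(\left(-6 + \frac{1}{13}\right) + 783\right) 100 = \left(- \frac{77}{13} + 783\right) 100 = \frac{10102}{13} \cdot 100 = \frac{1010200}{13}$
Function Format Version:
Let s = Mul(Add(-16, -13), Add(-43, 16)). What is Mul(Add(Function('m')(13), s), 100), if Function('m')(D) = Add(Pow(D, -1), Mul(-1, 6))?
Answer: Rational(1010200, 13) ≈ 77708.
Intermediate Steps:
s = 783 (s = Mul(-29, -27) = 783)
Function('m')(D) = Add(-6, Pow(D, -1)) (Function('m')(D) = Add(Pow(D, -1), -6) = Add(-6, Pow(D, -1)))
Mul(Add(Function('m')(13), s), 100) = Mul(Add(Add(-6, Pow(13, -1)), 783), 100) = Mul(Add(Add(-6, Rational(1, 13)), 783), 100) = Mul(Add(Rational(-77, 13), 783), 100) = Mul(Rational(10102, 13), 100) = Rational(1010200, 13)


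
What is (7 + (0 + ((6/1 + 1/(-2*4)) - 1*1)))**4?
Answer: 81450625/4096 ≈ 19885.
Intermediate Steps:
(7 + (0 + ((6/1 + 1/(-2*4)) - 1*1)))**4 = (7 + (0 + ((6*1 - 1/2*1/4) - 1)))**4 = (7 + (0 + ((6 - 1/8) - 1)))**4 = (7 + (0 + (47/8 - 1)))**4 = (7 + (0 + 39/8))**4 = (7 + 39/8)**4 = (95/8)**4 = 81450625/4096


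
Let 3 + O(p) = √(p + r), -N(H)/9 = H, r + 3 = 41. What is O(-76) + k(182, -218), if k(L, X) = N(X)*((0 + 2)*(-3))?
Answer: -11775 + I*√38 ≈ -11775.0 + 6.1644*I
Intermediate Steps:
r = 38 (r = -3 + 41 = 38)
N(H) = -9*H
O(p) = -3 + √(38 + p) (O(p) = -3 + √(p + 38) = -3 + √(38 + p))
k(L, X) = 54*X (k(L, X) = (-9*X)*((0 + 2)*(-3)) = (-9*X)*(2*(-3)) = -9*X*(-6) = 54*X)
O(-76) + k(182, -218) = (-3 + √(38 - 76)) + 54*(-218) = (-3 + √(-38)) - 11772 = (-3 + I*√38) - 11772 = -11775 + I*√38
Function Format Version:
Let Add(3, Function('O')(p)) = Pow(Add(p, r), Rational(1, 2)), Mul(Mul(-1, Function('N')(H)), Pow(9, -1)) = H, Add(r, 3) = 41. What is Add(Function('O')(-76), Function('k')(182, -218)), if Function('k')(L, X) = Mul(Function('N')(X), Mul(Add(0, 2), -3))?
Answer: Add(-11775, Mul(I, Pow(38, Rational(1, 2)))) ≈ Add(-11775., Mul(6.1644, I))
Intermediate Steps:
r = 38 (r = Add(-3, 41) = 38)
Function('N')(H) = Mul(-9, H)
Function('O')(p) = Add(-3, Pow(Add(38, p), Rational(1, 2))) (Function('O')(p) = Add(-3, Pow(Add(p, 38), Rational(1, 2))) = Add(-3, Pow(Add(38, p), Rational(1, 2))))
Function('k')(L, X) = Mul(54, X) (Function('k')(L, X) = Mul(Mul(-9, X), Mul(Add(0, 2), -3)) = Mul(Mul(-9, X), Mul(2, -3)) = Mul(Mul(-9, X), -6) = Mul(54, X))
Add(Function('O')(-76), Function('k')(182, -218)) = Add(Add(-3, Pow(Add(38, -76), Rational(1, 2))), Mul(54, -218)) = Add(Add(-3, Pow(-38, Rational(1, 2))), -11772) = Add(Add(-3, Mul(I, Pow(38, Rational(1, 2)))), -11772) = Add(-11775, Mul(I, Pow(38, Rational(1, 2))))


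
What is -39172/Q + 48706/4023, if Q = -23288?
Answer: 322963571/23421906 ≈ 13.789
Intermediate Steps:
-39172/Q + 48706/4023 = -39172/(-23288) + 48706/4023 = -39172*(-1/23288) + 48706*(1/4023) = 9793/5822 + 48706/4023 = 322963571/23421906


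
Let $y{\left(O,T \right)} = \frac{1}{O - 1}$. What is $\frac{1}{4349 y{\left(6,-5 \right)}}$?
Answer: $\frac{5}{4349} \approx 0.0011497$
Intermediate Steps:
$y{\left(O,T \right)} = \frac{1}{-1 + O}$
$\frac{1}{4349 y{\left(6,-5 \right)}} = \frac{1}{4349 \frac{1}{-1 + 6}} = \frac{1}{4349 \cdot \frac{1}{5}} = \frac{1}{\frac{4349}{5}} = \frac{5}{4349}$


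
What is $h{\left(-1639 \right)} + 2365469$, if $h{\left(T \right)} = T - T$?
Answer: $2365469$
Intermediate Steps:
$h{\left(T \right)} = 0$
$h{\left(-1639 \right)} + 2365469 = 0 + 2365469 = 2365469$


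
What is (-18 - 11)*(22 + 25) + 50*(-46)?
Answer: -3663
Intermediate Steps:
(-18 - 11)*(22 + 25) + 50*(-46) = -29*47 - 2300 = -1363 - 2300 = -3663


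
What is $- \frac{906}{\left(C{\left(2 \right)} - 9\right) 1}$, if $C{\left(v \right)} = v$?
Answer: $\frac{906}{7} \approx 129.43$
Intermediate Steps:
$- \frac{906}{\left(C{\left(2 \right)} - 9\right) 1} = - \frac{906}{\left(2 - 9\right) 1} = - \frac{906}{\left(-7\right) 1} = - \frac{906}{-7} = \left(-906\right) \left(- \frac{1}{7}\right) = \frac{906}{7}$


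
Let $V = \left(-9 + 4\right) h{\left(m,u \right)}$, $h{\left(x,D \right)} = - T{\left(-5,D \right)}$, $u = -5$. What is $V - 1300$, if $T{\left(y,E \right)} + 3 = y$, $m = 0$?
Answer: $-1340$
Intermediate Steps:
$T{\left(y,E \right)} = -3 + y$
$h{\left(x,D \right)} = 8$ ($h{\left(x,D \right)} = - (-3 - 5) = \left(-1\right) \left(-8\right) = 8$)
$V = -40$ ($V = \left(-9 + 4\right) 8 = \left(-5\right) 8 = -40$)
$V - 1300 = -40 - 1300 = -1340$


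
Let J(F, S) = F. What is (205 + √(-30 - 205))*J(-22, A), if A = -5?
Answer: -4510 - 22*I*√235 ≈ -4510.0 - 337.25*I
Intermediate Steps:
(205 + √(-30 - 205))*J(-22, A) = (205 + √(-30 - 205))*(-22) = (205 + √(-235))*(-22) = (205 + I*√235)*(-22) = -4510 - 22*I*√235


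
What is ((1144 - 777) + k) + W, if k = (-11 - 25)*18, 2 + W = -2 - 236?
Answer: -521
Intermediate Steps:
W = -240 (W = -2 + (-2 - 236) = -2 - 238 = -240)
k = -648 (k = -36*18 = -648)
((1144 - 777) + k) + W = ((1144 - 777) - 648) - 240 = (367 - 648) - 240 = -281 - 240 = -521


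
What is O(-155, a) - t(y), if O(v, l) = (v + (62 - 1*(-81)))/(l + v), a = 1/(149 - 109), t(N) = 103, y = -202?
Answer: -638017/6199 ≈ -102.92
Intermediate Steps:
a = 1/40 ≈ 0.025000
O(v, l) = (143 + v)/(l + v) (O(v, l) = (v + (62 + 81))/(l + v) = (v + 143)/(l + v) = (143 + v)/(l + v))
O(-155, a) - t(y) = (143 - 155)/(1/40 - 155) - 1*103 = -12/(-6199/40) - 103 = -40/6199*(-12) - 103 = 480/6199 - 103 = -638017/6199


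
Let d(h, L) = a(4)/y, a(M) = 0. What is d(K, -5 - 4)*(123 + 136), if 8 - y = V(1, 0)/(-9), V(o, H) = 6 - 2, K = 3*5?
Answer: 0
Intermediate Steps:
K = 15
V(o, H) = 4
y = 76/9 (y = 8 - 4/(-9) = 8 - 4*(-1)/9 = 8 - 1*(-4/9) = 8 + 4/9 = 76/9 ≈ 8.4444)
d(h, L) = 0 (d(h, L) = 0/(76/9) = 0*(9/76) = 0)
d(K, -5 - 4)*(123 + 136) = 0*(123 + 136) = 0*259 = 0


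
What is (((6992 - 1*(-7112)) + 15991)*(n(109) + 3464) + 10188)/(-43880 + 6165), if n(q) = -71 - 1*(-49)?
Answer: -103597178/37715 ≈ -2746.8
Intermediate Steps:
n(q) = -22 (n(q) = -71 + 49 = -22)
(((6992 - 1*(-7112)) + 15991)*(n(109) + 3464) + 10188)/(-43880 + 6165) = (((6992 - 1*(-7112)) + 15991)*(-22 + 3464) + 10188)/(-43880 + 6165) = (((6992 + 7112) + 15991)*3442 + 10188)/(-37715) = ((14104 + 15991)*3442 + 10188)*(-1/37715) = (30095*3442 + 10188)*(-1/37715) = (103586990 + 10188)*(-1/37715) = 103597178*(-1/37715) = -103597178/37715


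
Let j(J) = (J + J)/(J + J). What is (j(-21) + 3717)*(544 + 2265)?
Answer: 10443862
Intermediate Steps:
j(J) = 1 (j(J) = (2*J)/((2*J)) = (2*J)*(1/(2*J)) = 1)
(j(-21) + 3717)*(544 + 2265) = (1 + 3717)*(544 + 2265) = 3718*2809 = 10443862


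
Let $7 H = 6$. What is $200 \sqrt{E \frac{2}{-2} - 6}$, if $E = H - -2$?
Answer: $\frac{200 i \sqrt{434}}{7} \approx 595.22 i$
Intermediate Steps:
$H = \frac{6}{7}$ ($H = \frac{1}{7} \cdot 6 = \frac{6}{7} \approx 0.85714$)
$E = \frac{20}{7}$ ($E = \frac{6}{7} - -2 = \frac{6}{7} + 2 = \frac{20}{7} \approx 2.8571$)
$200 \sqrt{E \frac{2}{-2} - 6} = 200 \sqrt{\frac{20 \frac{2}{-2}}{7} - 6} = 200 \sqrt{\frac{20 \cdot 2 \left(- \frac{1}{2}\right)}{7} - 6} = 200 \sqrt{\frac{20}{7} \left(-1\right) - 6} = 200 \sqrt{- \frac{20}{7} - 6} = 200 \sqrt{- \frac{62}{7}} = 200 \frac{i \sqrt{434}}{7} = \frac{200 i \sqrt{434}}{7}$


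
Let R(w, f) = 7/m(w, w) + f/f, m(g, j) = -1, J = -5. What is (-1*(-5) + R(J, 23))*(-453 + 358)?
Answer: 95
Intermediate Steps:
R(w, f) = -6 (R(w, f) = 7/(-1) + f/f = 7*(-1) + 1 = -7 + 1 = -6)
(-1*(-5) + R(J, 23))*(-453 + 358) = (-1*(-5) - 6)*(-453 + 358) = (5 - 6)*(-95) = -1*(-95) = 95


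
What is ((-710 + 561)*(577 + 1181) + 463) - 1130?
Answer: -262609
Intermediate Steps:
((-710 + 561)*(577 + 1181) + 463) - 1130 = (-149*1758 + 463) - 1130 = (-261942 + 463) - 1130 = -261479 - 1130 = -262609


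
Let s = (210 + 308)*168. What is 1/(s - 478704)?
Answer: -1/391680 ≈ -2.5531e-6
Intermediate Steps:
s = 87024 (s = 518*168 = 87024)
1/(s - 478704) = 1/(87024 - 478704) = 1/(-391680) = -1/391680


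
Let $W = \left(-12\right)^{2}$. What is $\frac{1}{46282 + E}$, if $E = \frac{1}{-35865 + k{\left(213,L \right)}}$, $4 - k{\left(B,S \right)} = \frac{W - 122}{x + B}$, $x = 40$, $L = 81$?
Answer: $\frac{824805}{38173624987} \approx 2.1607 \cdot 10^{-5}$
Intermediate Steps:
$W = 144$
$k{\left(B,S \right)} = 4 - \frac{22}{40 + B}$ ($k{\left(B,S \right)} = 4 - \frac{144 - 122}{40 + B} = 4 - \frac{22}{40 + B}$)
$E = - \frac{23}{824805}$ ($E = \frac{1}{-35865 + \frac{2 \left(69 + 2 \cdot 213\right)}{40 + 213}} = \frac{1}{-35865 + \frac{2 \left(69 + 426\right)}{253}} = \frac{1}{-35865 + 2 \cdot \frac{1}{253} \cdot 495} = \frac{1}{-35865 + \frac{90}{23}} = \frac{1}{- \frac{824805}{23}} = - \frac{23}{824805} \approx -2.7885 \cdot 10^{-5}$)
$\frac{1}{46282 + E} = \frac{1}{46282 - \frac{23}{824805}} = \frac{1}{\frac{38173624987}{824805}} = \frac{824805}{38173624987}$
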